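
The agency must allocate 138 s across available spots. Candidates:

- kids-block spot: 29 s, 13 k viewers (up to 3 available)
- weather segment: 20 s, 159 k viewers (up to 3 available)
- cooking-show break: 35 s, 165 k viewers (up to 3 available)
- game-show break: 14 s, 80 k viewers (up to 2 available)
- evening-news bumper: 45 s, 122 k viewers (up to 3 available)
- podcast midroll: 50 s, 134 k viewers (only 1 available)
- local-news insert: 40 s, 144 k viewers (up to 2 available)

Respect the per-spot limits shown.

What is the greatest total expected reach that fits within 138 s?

Taking the top-ratio spots first gives 3×weather segment + cooking-show break + 2×game-show break for 802 (123 s).
Replace weather segment with cooking-show break: the trade gains 6 net, giving 808 at 138 s.

808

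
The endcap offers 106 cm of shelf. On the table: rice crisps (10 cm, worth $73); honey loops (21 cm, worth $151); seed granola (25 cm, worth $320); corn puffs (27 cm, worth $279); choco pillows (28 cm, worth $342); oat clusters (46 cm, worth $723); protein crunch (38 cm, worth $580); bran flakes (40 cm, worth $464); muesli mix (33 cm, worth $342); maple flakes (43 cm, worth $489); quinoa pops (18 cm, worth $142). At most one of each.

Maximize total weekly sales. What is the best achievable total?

1454

Taking the top-ratio products first gives oat clusters + protein crunch + quinoa pops for 1445 (102 cm).
Replace quinoa pops with honey loops: the trade gains 9 net, giving 1454 at 105 cm.
An exhaustive check of the 2048 subsets confirms 1454.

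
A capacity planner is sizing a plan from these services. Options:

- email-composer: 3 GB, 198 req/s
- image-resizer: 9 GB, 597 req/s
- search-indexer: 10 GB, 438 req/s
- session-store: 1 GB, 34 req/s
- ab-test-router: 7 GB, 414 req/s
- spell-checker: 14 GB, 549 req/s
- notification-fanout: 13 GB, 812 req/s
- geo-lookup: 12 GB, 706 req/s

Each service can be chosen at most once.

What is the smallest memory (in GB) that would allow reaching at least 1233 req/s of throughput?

Look for the lowest-memory combination reaching 1233.
Taking email-composer + image-resizer + session-store + ab-test-router gives 1243 (≥ 1233) for 20 GB.
Below 20 GB the best achievable stays under 1233.

20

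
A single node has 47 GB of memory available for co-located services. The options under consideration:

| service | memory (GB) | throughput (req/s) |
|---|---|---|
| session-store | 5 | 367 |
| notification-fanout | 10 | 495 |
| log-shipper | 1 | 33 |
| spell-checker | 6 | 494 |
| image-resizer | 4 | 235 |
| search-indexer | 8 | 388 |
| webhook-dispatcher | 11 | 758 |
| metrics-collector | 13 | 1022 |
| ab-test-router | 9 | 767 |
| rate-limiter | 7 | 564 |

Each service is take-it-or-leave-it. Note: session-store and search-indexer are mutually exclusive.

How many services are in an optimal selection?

6

Optimal total is 3638.
One optimal bundle: log-shipper + spell-checker + webhook-dispatcher + metrics-collector + ab-test-router + rate-limiter (47 GB).
All optima have 6 services.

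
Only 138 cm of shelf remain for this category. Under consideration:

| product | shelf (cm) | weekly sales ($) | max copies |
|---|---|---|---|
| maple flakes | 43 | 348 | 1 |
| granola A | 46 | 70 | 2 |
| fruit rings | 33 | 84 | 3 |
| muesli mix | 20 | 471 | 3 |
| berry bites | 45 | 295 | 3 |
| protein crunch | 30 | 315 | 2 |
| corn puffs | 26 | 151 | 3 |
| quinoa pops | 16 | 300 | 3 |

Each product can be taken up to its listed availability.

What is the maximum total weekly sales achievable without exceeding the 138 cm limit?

2628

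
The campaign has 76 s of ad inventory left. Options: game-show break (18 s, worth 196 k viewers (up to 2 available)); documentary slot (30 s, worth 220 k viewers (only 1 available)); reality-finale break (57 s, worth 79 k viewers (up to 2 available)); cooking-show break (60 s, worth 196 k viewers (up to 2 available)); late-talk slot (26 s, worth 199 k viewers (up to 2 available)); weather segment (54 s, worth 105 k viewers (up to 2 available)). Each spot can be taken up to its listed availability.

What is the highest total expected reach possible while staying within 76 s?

615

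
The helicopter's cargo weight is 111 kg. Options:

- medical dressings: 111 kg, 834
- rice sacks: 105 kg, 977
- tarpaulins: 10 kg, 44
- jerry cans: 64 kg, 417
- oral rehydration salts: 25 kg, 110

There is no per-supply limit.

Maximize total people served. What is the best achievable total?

977

The ratio ordering already packs tightly: rice sacks, 105 kg, 977.
The spare 6 kg is too small for any remaining supply, and no exchange beats 977.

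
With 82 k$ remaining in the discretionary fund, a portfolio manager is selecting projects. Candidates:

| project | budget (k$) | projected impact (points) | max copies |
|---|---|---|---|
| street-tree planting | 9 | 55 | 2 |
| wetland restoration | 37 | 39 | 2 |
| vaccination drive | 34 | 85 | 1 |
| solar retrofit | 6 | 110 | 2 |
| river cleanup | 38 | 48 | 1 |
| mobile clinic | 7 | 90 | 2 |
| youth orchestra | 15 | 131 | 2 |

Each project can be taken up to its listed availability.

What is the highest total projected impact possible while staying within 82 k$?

772

Ranking by ratio (projected impact/k$): solar retrofit 18.33, mobile clinic 12.86, youth orchestra 8.73, street-tree planting 6.11.
Best packing: 2×street-tree planting + 2×solar retrofit + 2×mobile clinic + 2×youth orchestra — 74 k$, 772 total.
Every other selection either busts 82 k$ or exceeds an availability limit or fails to beat 772.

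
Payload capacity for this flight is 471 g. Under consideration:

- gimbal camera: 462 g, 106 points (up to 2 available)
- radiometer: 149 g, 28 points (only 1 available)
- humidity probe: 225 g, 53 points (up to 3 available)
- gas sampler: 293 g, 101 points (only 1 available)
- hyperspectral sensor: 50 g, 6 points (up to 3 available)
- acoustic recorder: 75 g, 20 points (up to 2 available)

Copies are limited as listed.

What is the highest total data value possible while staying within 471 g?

141

Best packing: gas sampler + 2×acoustic recorder — 443 g, 141 total.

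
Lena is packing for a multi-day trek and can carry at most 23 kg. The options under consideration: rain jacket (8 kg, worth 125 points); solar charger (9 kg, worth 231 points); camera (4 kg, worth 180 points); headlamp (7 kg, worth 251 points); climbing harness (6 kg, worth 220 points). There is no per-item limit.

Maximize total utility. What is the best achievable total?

Greedy by ratio would take 5×camera: 20 kg used, total 900.
Replace camera with headlamp: the trade gains 71 net, giving 971 at 23 kg.
Every other selection either busts 23 kg or fails to beat 971.

971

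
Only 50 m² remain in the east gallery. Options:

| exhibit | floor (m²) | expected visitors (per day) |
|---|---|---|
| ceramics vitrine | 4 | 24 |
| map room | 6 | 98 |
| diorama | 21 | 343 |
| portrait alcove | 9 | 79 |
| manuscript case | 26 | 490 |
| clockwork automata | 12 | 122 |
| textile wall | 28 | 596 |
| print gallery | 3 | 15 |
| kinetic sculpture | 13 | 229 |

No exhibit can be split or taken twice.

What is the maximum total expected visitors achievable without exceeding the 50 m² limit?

939

A density-first pass picks map room + textile wall + print gallery + kinetic sculpture — 938 at 50 m².
Dropping map room and print gallery and kinetic sculpture frees 22 m²; slotting in diorama (21 m²) lifts the total to 939 at 49 m².
Next best is map room + textile wall + print gallery + kinetic sculpture at 938 (50 m²) — short by 1.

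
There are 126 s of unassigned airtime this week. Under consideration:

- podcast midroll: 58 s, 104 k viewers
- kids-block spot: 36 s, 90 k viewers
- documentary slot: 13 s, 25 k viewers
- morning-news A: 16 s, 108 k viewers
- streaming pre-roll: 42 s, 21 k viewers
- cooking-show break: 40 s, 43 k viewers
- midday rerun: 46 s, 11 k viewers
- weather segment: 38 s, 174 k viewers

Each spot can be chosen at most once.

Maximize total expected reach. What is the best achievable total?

Density check — morning-news A 6.75, weather segment 4.58, kids-block spot 2.50 are the best per s.
A density-first pass picks kids-block spot + documentary slot + morning-news A + weather segment — 397 at 103 s.
Dropping kids-block spot frees 36 s; slotting in podcast midroll (58 s) lifts the total to 411 at 125 s.
The closest alternative, kids-block spot + documentary slot + morning-news A + weather segment, reaches only 397.

411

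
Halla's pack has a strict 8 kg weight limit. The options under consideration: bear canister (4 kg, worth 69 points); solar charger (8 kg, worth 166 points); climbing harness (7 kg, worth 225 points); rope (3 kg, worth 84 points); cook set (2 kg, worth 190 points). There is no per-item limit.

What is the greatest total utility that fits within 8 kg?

760

Taking 4×cook set: 8 kg used, 760 in utility.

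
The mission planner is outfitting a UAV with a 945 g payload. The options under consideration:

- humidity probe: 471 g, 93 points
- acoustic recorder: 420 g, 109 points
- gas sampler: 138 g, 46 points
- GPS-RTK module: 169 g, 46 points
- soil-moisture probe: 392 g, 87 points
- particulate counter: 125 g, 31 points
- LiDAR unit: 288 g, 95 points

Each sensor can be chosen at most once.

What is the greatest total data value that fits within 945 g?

259

Filling by ratio: gas sampler + GPS-RTK module + particulate counter + LiDAR unit for 218, with 225 g left unused.
The 169 g tied up in GPS-RTK module is better spent on soil-moisture probe — total rises to 259 (943 g).
The closest alternative, acoustic recorder + gas sampler + LiDAR unit, reaches only 250.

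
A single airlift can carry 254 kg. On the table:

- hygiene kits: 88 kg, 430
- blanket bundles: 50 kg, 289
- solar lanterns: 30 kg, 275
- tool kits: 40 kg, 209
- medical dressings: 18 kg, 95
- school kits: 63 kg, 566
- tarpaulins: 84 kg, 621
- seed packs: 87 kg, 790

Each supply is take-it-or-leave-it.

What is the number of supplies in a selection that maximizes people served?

Best achievable people served is 2072.
For example medical dressings + school kits + tarpaulins + seed packs achieves it, using 252 kg.
All optima have 4 supplies.

4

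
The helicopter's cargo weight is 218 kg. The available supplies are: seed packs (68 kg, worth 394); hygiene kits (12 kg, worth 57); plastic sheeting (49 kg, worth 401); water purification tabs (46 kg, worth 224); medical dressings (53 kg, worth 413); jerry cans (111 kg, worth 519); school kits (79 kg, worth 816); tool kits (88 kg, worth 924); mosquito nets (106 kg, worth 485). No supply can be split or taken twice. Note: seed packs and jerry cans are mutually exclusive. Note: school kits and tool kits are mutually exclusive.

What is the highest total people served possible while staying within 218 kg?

1795

Best packing: hygiene kits + plastic sheeting + medical dressings + tool kits — 202 kg, 1795 total.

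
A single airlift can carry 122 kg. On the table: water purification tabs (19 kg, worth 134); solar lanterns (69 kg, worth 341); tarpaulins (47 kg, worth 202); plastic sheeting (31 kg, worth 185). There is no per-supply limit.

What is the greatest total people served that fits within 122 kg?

804

Best packing: 6×water purification tabs — 114 kg, 804 total.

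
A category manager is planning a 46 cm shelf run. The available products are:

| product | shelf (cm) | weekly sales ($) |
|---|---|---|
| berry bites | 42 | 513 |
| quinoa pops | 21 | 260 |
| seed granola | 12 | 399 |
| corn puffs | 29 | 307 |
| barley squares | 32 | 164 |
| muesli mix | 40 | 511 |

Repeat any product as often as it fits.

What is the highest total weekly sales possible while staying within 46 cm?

1197

By weekly sales per cm: seed granola 33.25, muesli mix 12.78, quinoa pops 12.38 lead.
Best packing: 3×seed granola — 36 cm, 1197 total.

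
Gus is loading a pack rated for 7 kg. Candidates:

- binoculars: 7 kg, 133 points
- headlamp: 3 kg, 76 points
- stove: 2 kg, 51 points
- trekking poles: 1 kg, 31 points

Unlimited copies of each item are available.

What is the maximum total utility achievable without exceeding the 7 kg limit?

Density check — trekking poles 31.00, stove 25.50, headlamp 25.33 are the best per kg.
7×trekking poles uses 7 of the 7 kg and totals 217.

217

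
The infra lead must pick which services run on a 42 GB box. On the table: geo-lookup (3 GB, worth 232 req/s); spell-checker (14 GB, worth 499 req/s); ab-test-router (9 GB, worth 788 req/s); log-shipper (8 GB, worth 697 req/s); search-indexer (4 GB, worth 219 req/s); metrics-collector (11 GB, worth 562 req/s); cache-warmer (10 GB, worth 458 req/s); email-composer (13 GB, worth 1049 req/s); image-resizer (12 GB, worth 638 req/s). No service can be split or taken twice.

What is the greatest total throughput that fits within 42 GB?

3172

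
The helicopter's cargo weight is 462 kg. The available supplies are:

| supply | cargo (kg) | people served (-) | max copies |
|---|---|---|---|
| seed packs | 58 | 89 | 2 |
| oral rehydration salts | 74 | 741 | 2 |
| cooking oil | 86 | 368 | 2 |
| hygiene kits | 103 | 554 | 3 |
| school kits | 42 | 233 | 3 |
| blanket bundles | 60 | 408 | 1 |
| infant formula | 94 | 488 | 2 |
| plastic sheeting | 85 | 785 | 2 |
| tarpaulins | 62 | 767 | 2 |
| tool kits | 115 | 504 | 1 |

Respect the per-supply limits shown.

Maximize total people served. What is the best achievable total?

Taking 2×oral rehydration salts + 2×plastic sheeting + 2×tarpaulins: 442 kg used, 4586 in people served.
The spare 20 kg is too small for any remaining supply, and no exchange beats 4586.

4586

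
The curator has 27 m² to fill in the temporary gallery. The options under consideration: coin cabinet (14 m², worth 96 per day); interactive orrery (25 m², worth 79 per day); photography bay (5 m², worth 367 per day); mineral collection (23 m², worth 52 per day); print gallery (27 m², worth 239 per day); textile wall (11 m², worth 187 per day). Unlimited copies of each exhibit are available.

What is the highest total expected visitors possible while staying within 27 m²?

Ranking by ratio (expected visitors/m²): photography bay 73.40, textile wall 17.00, print gallery 8.85.
Best packing: 5×photography bay — 25 m², 1835 total.
That's the maximum — no swap from here does better than 1835.

1835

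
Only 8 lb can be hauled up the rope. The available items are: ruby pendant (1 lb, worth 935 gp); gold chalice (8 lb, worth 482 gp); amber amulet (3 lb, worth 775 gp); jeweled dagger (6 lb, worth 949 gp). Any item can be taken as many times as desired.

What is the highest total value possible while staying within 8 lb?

Taking 8×ruby pendant: 8 lb used, 7480 in value.
Every other selection either busts 8 lb or fails to beat 7480.

7480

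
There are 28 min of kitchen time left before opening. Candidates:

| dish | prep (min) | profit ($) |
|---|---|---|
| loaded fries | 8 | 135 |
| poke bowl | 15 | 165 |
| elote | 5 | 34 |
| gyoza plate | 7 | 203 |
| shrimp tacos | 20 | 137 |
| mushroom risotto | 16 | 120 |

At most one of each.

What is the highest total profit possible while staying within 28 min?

402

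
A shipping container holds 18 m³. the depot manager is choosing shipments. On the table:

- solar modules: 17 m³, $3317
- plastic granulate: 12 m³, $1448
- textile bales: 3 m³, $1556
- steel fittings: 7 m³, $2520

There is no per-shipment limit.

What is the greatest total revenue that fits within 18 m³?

9336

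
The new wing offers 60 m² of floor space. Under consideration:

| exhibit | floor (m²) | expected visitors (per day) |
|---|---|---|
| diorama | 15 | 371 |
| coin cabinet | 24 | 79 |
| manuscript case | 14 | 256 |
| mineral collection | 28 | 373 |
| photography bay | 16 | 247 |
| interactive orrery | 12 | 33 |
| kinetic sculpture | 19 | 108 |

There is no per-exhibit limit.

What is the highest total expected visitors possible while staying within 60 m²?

Ranking by ratio (expected visitors/m²): diorama 24.73, manuscript case 18.29, photography bay 15.44.
Best packing: 4×diorama — 60 m², 1484 total.
That's the maximum — no swap from here does better than 1484.

1484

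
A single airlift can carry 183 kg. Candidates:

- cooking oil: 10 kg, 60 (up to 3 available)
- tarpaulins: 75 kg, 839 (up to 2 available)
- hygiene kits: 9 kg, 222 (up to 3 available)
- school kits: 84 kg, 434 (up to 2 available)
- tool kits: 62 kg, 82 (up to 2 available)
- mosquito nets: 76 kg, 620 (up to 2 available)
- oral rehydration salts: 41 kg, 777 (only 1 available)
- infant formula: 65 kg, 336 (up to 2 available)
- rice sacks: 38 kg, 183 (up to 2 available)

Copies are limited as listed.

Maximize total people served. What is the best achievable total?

Filling by ratio: 3×cooking oil + tarpaulins + 3×hygiene kits + oral rehydration salts for 2462, with 10 kg left unused.
Replace 3×cooking oil with rice sacks: the trade gains 3 net, giving 2465 at 181 kg.

2465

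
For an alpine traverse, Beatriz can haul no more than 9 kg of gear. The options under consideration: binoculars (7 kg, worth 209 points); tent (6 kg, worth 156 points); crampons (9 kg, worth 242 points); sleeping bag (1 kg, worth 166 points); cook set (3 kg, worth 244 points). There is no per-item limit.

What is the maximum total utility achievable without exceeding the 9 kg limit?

Taking 9×sleeping bag: 9 kg used, 1494 in utility.
Nothing else within 9 kg beats 1494.

1494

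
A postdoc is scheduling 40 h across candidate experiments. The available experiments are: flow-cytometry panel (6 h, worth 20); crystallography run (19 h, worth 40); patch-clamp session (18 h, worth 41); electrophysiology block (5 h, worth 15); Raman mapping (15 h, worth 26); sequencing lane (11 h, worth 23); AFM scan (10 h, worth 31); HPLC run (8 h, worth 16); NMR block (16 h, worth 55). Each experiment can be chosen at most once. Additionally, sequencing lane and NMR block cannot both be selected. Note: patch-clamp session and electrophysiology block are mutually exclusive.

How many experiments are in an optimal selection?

4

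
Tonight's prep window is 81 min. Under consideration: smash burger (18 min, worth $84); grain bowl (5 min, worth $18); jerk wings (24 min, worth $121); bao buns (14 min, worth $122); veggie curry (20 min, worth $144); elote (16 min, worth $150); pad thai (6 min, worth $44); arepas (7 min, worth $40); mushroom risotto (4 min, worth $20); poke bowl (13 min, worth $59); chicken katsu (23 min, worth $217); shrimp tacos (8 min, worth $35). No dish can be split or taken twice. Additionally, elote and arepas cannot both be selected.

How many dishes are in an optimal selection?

Best achievable profit is 677.
For example bao buns + veggie curry + elote + pad thai + chicken katsu achieves it, using 79 min.
Every optimal selection uses 5 dishes.

5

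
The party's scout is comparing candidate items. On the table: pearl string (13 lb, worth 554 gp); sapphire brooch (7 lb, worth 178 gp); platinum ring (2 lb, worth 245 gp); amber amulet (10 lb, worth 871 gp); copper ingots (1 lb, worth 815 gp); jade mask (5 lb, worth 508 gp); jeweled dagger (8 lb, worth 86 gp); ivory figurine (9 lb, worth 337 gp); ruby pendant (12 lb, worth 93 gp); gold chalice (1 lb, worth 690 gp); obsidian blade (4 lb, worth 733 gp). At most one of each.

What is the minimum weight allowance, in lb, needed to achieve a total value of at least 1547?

4

Look for the lowest-weight combination reaching 1547.
platinum ring + copper ingots + gold chalice reaches 1750 using 4 lb.
Any bundle with less than 4 lb falls short of 1547.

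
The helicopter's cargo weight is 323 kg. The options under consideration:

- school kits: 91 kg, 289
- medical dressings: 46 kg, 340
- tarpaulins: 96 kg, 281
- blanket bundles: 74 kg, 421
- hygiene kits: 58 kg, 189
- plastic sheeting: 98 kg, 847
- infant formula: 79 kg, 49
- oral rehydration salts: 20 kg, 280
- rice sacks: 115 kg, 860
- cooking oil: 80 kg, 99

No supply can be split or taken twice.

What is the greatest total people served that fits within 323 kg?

By people served per kg: oral rehydration salts 14.00, plastic sheeting 8.64, rice sacks 7.48 lead.
Taking the top-ratio supplies first gives medical dressings + plastic sheeting + oral rehydration salts + rice sacks for 2327 (279 kg).
Dropping medical dressings frees 46 kg; slotting in blanket bundles (74 kg) lifts the total to 2408 at 307 kg.
No other feasible combination exceeds 2408.

2408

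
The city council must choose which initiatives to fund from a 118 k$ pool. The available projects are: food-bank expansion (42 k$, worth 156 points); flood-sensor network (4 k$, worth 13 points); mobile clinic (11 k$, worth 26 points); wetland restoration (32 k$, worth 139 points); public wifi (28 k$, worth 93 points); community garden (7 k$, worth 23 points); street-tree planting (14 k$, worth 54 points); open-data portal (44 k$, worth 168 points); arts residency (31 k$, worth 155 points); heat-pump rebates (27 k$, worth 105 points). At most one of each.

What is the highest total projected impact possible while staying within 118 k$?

By projected impact per k$: arts residency 5.00, wetland restoration 4.34, heat-pump rebates 3.89 lead.
A density-first pass picks flood-sensor network + wetland restoration + community garden + street-tree planting + arts residency + heat-pump rebates — 489 at 115 k$.
Dropping street-tree planting and heat-pump rebates frees 41 k$; slotting in open-data portal (44 k$) lifts the total to 498 at 118 k$.

498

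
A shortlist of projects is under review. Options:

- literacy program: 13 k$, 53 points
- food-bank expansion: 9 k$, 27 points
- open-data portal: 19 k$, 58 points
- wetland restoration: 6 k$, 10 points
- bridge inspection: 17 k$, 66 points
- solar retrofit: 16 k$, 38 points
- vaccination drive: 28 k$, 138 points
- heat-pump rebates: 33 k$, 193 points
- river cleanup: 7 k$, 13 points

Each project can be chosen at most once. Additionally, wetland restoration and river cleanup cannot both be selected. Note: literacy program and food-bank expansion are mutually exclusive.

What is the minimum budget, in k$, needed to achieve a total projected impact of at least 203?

39

Need the lightest bundle worth ≥ 203.
Taking wetland restoration + heat-pump rebates gives 203 (≥ 203) for 39 k$.
Any bundle with less than 39 k$ falls short of 203.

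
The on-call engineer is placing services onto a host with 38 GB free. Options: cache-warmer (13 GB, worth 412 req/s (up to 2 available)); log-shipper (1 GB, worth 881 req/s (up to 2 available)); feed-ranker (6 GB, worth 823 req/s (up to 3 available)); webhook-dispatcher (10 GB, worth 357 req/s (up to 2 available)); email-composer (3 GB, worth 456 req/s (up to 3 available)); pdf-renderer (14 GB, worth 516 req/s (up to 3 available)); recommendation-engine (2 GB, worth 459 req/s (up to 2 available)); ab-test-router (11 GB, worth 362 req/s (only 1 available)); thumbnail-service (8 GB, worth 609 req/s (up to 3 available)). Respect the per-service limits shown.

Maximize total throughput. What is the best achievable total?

By throughput per GB: log-shipper 881.00, recommendation-engine 229.50, email-composer 152.00, feed-ranker 137.17 lead.
Greedy by ratio would take 2×log-shipper + 3×feed-ranker + 3×email-composer + 2×recommendation-engine: 33 GB used, total 6517.
The 3 GB tied up in email-composer is better spent on thumbnail-service — total rises to 6670 (38 GB).
Nothing else within 38 GB beats 6670.

6670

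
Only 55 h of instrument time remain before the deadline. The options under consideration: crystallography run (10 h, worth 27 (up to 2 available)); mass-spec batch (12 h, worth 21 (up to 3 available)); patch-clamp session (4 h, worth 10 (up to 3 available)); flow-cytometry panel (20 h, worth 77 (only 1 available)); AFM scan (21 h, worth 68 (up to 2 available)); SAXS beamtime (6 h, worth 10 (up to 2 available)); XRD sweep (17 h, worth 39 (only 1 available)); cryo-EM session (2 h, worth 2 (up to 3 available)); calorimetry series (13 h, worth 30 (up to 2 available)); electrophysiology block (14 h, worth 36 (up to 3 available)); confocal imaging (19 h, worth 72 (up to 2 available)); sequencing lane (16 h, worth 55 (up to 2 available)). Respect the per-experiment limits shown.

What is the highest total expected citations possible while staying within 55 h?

Taking flow-cytometry panel + confocal imaging + sequencing lane: 55 h used, 204 in expected citations.

204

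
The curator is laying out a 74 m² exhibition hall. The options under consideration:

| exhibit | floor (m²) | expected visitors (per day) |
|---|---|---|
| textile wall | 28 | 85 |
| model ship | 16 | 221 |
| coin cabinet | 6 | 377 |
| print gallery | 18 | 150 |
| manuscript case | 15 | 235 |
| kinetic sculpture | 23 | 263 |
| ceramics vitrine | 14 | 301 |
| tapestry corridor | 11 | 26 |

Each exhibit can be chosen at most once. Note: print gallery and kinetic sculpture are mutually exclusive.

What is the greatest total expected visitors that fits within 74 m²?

1397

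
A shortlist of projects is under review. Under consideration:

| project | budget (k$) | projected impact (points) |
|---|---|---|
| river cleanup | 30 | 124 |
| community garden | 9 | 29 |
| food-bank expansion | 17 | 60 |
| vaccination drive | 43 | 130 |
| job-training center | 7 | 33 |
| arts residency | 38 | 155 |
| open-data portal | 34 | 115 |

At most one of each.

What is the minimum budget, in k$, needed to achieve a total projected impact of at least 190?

54

Need the lightest bundle worth ≥ 190.
Taking river cleanup + food-bank expansion + job-training center gives 217 (≥ 190) for 54 k$.
Any bundle with less than 54 k$ falls short of 190.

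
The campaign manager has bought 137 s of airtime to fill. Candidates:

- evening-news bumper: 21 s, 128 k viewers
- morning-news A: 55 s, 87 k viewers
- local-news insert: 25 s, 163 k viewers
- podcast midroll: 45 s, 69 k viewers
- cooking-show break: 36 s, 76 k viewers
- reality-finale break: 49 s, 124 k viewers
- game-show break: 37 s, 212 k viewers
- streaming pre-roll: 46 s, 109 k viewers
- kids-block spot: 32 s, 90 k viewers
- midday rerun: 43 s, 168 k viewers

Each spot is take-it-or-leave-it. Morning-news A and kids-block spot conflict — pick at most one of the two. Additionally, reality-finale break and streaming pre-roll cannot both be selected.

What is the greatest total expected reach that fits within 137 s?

671

Ranking by ratio (expected reach/s): local-news insert 6.52, evening-news bumper 6.10, game-show break 5.73, midday rerun 3.91.
Best packing: evening-news bumper + local-news insert + game-show break + midday rerun — 126 s, 671 total.
Runner-up local-news insert + game-show break + kids-block spot + midday rerun tops out at 633.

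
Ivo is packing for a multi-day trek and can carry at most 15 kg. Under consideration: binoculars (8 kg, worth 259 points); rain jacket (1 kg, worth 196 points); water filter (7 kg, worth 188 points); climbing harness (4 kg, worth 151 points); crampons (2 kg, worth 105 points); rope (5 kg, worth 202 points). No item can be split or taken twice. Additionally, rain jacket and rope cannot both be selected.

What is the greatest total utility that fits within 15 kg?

Density check — rain jacket 196.00, crampons 52.50, rope 40.40, climbing harness 37.75 are the best per kg.
Taking binoculars + rain jacket + climbing harness + crampons: 15 kg used, 711 in utility.
No other feasible combination exceeds 711.

711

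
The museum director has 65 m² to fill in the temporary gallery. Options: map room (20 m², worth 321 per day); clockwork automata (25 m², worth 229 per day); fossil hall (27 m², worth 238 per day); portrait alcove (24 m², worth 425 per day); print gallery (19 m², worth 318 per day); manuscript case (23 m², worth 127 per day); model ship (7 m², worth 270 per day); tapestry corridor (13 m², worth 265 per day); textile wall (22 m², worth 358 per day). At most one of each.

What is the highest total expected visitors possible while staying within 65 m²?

A density-first pass picks portrait alcove + print gallery + model ship + tapestry corridor — 1278 at 63 m².
The 19 m² tied up in print gallery is better spent on map room — total rises to 1281 (64 m²).
The closest alternative, portrait alcove + print gallery + model ship + tapestry corridor, reaches only 1278.

1281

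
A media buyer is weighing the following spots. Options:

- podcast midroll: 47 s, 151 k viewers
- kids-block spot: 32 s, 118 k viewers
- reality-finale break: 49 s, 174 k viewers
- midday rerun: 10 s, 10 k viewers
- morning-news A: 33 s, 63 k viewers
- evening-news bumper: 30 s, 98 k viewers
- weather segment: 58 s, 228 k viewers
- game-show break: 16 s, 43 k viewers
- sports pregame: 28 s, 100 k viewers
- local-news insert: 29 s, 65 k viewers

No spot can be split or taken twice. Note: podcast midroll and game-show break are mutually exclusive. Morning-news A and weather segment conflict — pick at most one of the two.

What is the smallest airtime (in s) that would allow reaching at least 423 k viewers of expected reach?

116

Look for the lowest-airtime combination reaching 423.
evening-news bumper + weather segment + sports pregame: 426 expected reach at 116 s.
Below 116 s the best achievable stays under 423.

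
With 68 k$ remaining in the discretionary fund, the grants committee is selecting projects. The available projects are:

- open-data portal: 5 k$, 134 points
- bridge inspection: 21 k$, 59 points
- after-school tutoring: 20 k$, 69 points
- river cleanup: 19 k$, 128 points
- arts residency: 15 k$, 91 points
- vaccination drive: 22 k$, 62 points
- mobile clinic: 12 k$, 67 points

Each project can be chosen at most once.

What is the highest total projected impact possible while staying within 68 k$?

Filling by ratio: open-data portal + river cleanup + arts residency + mobile clinic for 420, with 17 k$ left unused.
Dropping mobile clinic frees 12 k$; slotting in after-school tutoring (20 k$) lifts the total to 422 at 59 k$.

422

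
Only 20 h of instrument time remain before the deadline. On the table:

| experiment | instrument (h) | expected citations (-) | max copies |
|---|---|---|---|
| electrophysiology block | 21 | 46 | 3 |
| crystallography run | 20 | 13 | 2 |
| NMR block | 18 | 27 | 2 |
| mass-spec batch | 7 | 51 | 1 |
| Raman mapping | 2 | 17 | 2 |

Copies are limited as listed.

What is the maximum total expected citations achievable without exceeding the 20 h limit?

85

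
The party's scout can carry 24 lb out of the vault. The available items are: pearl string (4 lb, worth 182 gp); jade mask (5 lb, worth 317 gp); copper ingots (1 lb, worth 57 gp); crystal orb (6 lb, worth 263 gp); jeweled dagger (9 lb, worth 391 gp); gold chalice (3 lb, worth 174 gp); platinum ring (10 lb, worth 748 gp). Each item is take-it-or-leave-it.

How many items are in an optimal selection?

4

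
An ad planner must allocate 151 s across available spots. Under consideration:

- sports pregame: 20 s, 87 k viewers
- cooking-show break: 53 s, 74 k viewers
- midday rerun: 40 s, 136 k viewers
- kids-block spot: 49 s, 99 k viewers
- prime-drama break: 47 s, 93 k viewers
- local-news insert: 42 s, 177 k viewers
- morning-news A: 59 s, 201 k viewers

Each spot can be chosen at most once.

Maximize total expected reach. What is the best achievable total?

Density check — sports pregame 4.35, local-news insert 4.21, morning-news A 3.41 are the best per s.
A density-first pass picks sports pregame + local-news insert + morning-news A — 465 at 121 s.
The 20 s tied up in sports pregame is better spent on midday rerun — total rises to 514 (141 s).

514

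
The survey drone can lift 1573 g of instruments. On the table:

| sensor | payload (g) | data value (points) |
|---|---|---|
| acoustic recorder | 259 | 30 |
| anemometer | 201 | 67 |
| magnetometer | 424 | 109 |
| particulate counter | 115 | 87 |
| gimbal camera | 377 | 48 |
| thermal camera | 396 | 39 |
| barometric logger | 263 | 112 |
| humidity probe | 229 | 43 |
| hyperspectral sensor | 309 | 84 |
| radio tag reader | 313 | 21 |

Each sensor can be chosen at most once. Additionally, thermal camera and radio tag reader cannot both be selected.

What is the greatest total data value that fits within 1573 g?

By data value per g: particulate counter 0.76, barometric logger 0.43, anemometer 0.33 lead.
Taking anemometer + magnetometer + particulate counter + barometric logger + humidity probe + hyperspectral sensor: 1541 g used, 502 in data value.
The closest alternative, acoustic recorder + anemometer + magnetometer + particulate counter + barometric logger + hyperspectral sensor, reaches only 489.

502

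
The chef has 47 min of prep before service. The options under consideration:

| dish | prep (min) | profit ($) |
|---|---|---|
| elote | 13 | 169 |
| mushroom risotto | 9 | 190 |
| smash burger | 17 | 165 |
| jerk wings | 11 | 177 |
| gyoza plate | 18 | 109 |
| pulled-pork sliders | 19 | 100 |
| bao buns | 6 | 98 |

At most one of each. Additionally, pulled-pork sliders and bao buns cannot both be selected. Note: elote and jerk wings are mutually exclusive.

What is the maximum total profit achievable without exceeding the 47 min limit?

630

Taking mushroom risotto + smash burger + jerk wings + bao buns: 43 min used, 630 in profit.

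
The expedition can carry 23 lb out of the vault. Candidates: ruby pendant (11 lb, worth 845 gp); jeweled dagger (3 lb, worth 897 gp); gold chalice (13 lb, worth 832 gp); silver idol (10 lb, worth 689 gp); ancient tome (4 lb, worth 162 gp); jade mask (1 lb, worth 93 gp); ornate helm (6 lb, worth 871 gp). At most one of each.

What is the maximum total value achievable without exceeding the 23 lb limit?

2706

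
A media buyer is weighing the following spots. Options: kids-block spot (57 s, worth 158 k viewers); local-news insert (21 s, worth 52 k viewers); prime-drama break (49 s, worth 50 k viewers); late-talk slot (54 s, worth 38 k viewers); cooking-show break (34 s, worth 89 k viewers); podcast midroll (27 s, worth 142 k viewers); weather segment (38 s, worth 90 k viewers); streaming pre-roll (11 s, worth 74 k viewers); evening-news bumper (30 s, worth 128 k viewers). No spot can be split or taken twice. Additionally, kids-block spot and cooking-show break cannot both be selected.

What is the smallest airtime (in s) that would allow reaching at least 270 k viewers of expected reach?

57

Minimise s subject to total expected reach ≥ 270.
podcast midroll + evening-news bumper reaches 270 using 57 s.
No combination under 57 s hits 270.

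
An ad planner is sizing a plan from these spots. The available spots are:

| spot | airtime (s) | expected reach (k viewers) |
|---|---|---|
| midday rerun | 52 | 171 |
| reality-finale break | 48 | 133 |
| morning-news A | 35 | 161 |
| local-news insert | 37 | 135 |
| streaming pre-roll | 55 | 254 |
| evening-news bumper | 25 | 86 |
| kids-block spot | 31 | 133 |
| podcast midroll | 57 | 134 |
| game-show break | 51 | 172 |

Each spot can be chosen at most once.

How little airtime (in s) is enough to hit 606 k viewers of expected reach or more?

Need the lightest bundle worth ≥ 606.
morning-news A + streaming pre-roll + evening-news bumper + kids-block spot: 634 expected reach at 146 s.
Below 146 s the best achievable stays under 606.

146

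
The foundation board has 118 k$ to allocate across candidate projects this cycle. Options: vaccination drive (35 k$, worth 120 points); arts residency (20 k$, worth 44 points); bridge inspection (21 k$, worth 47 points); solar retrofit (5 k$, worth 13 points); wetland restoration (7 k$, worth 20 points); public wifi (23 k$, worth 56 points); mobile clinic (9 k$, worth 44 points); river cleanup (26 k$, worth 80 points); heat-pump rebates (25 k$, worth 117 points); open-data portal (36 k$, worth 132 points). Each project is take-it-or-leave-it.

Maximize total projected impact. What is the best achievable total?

446

Vaccination drive + solar retrofit + wetland restoration + mobile clinic + heat-pump rebates + open-data portal uses 117 of the 118 k$ and totals 446.
The closest alternative, vaccination drive + wetland restoration + mobile clinic + heat-pump rebates + open-data portal, reaches only 433.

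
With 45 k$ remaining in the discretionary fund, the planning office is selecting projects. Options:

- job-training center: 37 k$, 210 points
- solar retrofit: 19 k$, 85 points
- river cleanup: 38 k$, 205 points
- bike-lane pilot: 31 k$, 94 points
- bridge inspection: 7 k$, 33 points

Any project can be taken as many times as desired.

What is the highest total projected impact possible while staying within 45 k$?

243

By projected impact per k$: job-training center 5.68, river cleanup 5.39, bridge inspection 4.71, solar retrofit 4.47 lead.
Best packing: job-training center + bridge inspection — 44 k$, 243 total.
Every other selection either busts 45 k$ or fails to beat 243.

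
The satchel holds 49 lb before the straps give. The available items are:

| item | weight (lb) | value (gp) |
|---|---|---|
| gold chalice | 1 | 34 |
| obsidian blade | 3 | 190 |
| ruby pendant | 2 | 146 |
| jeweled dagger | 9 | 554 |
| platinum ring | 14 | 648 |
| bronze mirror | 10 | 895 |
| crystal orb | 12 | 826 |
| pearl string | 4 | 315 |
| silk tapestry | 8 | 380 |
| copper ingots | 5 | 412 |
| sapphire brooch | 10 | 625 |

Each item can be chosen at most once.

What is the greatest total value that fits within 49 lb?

3502

By value per lb: bronze mirror 89.50, copper ingots 82.40, pearl string 78.75, ruby pendant 73.00 lead.
The ratio heuristic lands on gold chalice + obsidian blade + ruby pendant + bronze mirror + crystal orb + pearl string + copper ingots + sapphire brooch (3443) but leaves 2 lb idle.
Replace gold chalice and ruby pendant and pearl string with jeweled dagger: the trade gains 59 net, giving 3502 at 49 lb.
Every other selection either busts 49 lb or fails to beat 3502.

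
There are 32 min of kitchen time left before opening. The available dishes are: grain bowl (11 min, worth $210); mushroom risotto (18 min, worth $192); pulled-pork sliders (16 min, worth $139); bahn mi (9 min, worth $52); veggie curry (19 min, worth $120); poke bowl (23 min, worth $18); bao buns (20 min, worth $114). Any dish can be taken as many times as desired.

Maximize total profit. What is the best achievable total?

Taking 2×grain bowl + bahn mi: 31 min used, 472 in profit.
No other feasible combination exceeds 472.

472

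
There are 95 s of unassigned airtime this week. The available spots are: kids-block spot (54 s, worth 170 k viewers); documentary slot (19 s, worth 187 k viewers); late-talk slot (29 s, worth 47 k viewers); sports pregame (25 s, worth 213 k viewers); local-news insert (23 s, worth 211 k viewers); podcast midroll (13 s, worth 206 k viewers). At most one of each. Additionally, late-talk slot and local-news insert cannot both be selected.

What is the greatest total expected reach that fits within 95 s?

817

Taking documentary slot + sports pregame + local-news insert + podcast midroll: 80 s used, 817 in expected reach.
Nothing else feasible within 95 s beats 817.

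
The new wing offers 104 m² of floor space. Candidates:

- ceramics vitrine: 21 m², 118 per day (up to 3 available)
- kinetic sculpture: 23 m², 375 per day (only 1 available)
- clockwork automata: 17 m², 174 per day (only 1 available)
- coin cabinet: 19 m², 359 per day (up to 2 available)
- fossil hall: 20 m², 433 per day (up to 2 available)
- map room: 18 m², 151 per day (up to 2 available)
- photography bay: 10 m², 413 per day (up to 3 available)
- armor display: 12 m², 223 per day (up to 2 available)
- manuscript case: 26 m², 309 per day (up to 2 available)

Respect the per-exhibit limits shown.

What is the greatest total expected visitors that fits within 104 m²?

Coin cabinet + 2×fossil hall + 3×photography bay + armor display uses 101 of the 104 m² and totals 2687.
That's the maximum — no swap from here does better than 2687.

2687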